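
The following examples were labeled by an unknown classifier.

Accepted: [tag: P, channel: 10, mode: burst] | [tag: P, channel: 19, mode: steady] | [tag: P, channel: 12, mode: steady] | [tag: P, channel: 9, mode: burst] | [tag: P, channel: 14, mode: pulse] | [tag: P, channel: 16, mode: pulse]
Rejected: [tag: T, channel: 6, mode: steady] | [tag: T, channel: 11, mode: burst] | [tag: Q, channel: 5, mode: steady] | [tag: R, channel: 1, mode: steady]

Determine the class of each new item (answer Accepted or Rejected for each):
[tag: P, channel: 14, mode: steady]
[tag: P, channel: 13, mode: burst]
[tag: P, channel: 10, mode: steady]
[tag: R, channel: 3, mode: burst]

Accepted, Accepted, Accepted, Rejected

The pattern is that an item is 'Accepted' exactly when: tag is P.
[tag: P, channel: 14, mode: steady] — tag is P, hence Accepted.
[tag: P, channel: 13, mode: burst] — tag is P, hence Accepted.
[tag: P, channel: 10, mode: steady] — tag is P, hence Accepted.
[tag: R, channel: 3, mode: burst] — tag is R, hence Rejected.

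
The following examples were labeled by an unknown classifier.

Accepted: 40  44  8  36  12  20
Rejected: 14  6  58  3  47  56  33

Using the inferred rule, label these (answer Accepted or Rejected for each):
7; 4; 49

Rule: multiple of 4 AND at most 44. This holds for each 'Accepted' example and fails for each 'Rejected' one.
7: Rejected (7 = 4·1 + 3, 7 ≤ 44).
4: Accepted (4 = 4·1, 4 ≤ 44).
49: Rejected (49 = 4·12 + 1, 49 > 44).

Rejected, Accepted, Rejected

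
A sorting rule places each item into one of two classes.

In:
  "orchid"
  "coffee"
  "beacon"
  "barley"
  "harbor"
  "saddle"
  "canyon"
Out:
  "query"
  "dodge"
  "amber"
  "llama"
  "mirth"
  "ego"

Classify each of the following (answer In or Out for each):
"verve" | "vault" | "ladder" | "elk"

Out, Out, In, Out

The rule appears to be: even length.
"verve" → length 5 → Out. "vault" → length 5 → Out. "ladder" → length 6 → In. "elk" → length 3 → Out.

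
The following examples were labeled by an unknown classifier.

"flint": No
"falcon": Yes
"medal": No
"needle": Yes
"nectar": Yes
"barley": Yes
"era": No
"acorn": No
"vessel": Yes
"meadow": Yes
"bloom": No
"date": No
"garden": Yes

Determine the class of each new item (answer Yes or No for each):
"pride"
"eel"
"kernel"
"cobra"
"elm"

Rule: length 6. This holds for each 'Yes' example and fails for each 'No' one.
"pride": No (length 5). "eel": No (length 3). "kernel": Yes (length 6). "cobra": No (length 5). "elm": No (length 3).

No, No, Yes, No, No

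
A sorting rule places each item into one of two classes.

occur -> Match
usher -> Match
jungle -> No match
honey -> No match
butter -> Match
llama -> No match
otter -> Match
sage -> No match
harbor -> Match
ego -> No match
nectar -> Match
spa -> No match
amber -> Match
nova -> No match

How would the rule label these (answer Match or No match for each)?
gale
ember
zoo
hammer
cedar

No match, Match, No match, Match, Match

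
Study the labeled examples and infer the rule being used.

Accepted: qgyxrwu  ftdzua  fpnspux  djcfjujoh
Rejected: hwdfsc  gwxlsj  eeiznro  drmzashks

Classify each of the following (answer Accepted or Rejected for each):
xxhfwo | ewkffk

Every 'Accepted' example satisfies: contains 'u'. None of the 'Rejected' examples do.
xxhfwo: no 'u' — fails this test, so Rejected.
ewkffk: no 'u' — fails this test, so Rejected.

Rejected, Rejected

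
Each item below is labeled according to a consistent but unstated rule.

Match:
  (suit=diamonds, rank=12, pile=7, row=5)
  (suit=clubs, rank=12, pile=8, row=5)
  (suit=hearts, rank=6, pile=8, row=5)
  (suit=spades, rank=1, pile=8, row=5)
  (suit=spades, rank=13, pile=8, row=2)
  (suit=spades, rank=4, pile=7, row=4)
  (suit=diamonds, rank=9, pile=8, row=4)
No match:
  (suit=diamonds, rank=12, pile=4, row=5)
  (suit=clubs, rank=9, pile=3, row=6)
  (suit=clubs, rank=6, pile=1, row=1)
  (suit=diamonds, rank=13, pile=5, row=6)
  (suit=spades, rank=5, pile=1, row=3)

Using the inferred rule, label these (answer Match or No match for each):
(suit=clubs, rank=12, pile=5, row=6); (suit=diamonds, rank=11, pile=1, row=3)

Every 'Match' example satisfies: pile ≥ 7. None of the 'No match' examples do.
(suit=clubs, rank=12, pile=5, row=6): pile = 5 — does not fit, so No match.
(suit=diamonds, rank=11, pile=1, row=3): pile = 1 — does not fit, so No match.

No match, No match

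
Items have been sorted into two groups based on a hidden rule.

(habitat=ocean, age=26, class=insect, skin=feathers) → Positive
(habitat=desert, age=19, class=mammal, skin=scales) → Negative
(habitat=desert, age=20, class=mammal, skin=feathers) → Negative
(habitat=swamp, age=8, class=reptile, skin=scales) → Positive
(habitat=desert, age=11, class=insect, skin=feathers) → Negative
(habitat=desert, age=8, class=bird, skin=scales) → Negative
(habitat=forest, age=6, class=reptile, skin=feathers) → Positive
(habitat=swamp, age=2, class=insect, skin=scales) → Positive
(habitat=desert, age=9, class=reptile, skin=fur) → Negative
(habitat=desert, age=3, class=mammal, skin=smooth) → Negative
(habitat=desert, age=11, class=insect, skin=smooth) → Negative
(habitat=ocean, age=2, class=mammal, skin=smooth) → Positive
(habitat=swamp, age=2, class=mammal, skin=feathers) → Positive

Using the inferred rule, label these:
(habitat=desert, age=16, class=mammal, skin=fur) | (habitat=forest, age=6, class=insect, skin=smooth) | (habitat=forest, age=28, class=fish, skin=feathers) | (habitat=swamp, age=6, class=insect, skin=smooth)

The rule appears to be: habitat is not desert.
(habitat=desert, age=16, class=mammal, skin=fur): habitat is desert, lacks this property → Negative.
(habitat=forest, age=6, class=insect, skin=smooth): habitat is forest, meets the rule → Positive.
(habitat=forest, age=28, class=fish, skin=feathers): habitat is forest, meets the rule → Positive.
(habitat=swamp, age=6, class=insect, skin=smooth): habitat is swamp, meets the rule → Positive.

Negative, Positive, Positive, Positive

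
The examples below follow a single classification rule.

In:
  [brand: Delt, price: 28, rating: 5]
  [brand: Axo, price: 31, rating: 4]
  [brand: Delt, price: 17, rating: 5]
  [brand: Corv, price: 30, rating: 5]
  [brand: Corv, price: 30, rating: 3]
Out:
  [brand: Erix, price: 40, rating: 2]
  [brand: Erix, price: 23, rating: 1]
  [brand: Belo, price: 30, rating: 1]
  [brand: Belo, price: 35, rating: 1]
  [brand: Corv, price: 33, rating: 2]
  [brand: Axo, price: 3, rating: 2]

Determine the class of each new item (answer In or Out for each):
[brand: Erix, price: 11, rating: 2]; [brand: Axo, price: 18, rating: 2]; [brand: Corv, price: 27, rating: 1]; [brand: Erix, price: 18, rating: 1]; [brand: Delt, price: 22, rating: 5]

Out, Out, Out, Out, In

Rule: rating ≥ 3. This holds for each 'In' example and fails for each 'Out' one.
Out: [brand: Erix, price: 11, rating: 2], since rating = 2.
Out: [brand: Axo, price: 18, rating: 2], since rating = 2.
Out: [brand: Corv, price: 27, rating: 1], since rating = 1.
Out: [brand: Erix, price: 18, rating: 1], since rating = 1.
In: [brand: Delt, price: 22, rating: 5], since rating = 5.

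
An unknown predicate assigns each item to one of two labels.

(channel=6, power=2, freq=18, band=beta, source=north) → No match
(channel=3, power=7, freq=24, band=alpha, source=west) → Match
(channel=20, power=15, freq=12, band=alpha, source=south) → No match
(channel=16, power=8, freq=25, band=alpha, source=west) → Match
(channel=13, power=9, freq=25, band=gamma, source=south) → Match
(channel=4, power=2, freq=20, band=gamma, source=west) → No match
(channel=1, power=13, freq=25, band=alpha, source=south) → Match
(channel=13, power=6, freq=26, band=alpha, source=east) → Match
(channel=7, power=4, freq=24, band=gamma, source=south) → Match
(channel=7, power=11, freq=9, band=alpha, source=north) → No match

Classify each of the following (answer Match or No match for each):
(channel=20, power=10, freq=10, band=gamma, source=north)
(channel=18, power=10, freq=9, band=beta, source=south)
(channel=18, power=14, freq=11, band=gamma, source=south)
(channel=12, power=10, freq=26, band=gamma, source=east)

No match, No match, No match, Match

Every 'Match' example satisfies: freq ≥ 24. None of the 'No match' examples do.
(channel=20, power=10, freq=10, band=gamma, source=north): freq = 10, fails the rule → No match. (channel=18, power=10, freq=9, band=beta, source=south): freq = 9, fails the rule → No match. (channel=18, power=14, freq=11, band=gamma, source=south): freq = 11, fails the rule → No match. (channel=12, power=10, freq=26, band=gamma, source=east): freq = 26, passes → Match.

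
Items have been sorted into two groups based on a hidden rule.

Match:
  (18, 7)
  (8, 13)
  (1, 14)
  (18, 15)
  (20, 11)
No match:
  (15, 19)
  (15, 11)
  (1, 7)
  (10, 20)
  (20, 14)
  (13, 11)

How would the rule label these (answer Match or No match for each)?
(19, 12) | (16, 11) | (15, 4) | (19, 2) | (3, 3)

The rule appears to be: sum is odd.
(19, 12): 19+12 = 31, meets the rule → Match.
(16, 11): 16+11 = 27, meets the rule → Match.
(15, 4): 15+4 = 19, meets the rule → Match.
(19, 2): 19+2 = 21, meets the rule → Match.
(3, 3): 3+3 = 6, fails the rule → No match.

Match, Match, Match, Match, No match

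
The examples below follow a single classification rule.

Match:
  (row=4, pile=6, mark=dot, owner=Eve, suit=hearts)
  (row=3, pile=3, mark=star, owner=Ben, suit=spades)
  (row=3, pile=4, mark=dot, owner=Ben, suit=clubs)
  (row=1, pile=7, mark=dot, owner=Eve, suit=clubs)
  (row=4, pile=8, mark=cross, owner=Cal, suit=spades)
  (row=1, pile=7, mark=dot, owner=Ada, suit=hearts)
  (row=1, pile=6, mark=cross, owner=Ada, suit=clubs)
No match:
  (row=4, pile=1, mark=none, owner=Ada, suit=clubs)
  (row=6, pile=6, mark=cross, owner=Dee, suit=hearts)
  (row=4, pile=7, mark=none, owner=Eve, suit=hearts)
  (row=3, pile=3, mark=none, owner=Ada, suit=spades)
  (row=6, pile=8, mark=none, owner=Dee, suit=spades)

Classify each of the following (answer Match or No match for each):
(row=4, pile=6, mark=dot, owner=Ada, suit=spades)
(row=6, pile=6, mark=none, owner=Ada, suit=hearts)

Match, No match

One predicate separates the groups cleanly: mark is not none AND row ≤ 4.
(row=4, pile=6, mark=dot, owner=Ada, suit=spades): mark is dot, row = 4 — checks out, so Match. (row=6, pile=6, mark=none, owner=Ada, suit=hearts): mark is none, row = 6 — fails this test, so No match.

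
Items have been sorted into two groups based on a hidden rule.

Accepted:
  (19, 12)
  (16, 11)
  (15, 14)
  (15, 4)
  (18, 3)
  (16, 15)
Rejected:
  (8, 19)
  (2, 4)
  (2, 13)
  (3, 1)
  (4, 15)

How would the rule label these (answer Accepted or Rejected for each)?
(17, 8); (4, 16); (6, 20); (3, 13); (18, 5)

The rule appears to be: first ≥ 11.
(17, 8) — first 17, hence Accepted.
(4, 16) — first 4, hence Rejected.
(6, 20) — first 6, hence Rejected.
(3, 13) — first 3, hence Rejected.
(18, 5) — first 18, hence Accepted.

Accepted, Rejected, Rejected, Rejected, Accepted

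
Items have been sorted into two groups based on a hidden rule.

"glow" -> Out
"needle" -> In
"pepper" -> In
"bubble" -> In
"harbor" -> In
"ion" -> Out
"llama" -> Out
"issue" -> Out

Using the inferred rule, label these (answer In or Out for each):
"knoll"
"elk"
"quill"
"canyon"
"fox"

One predicate separates the groups cleanly: length 6.

Out, Out, Out, In, Out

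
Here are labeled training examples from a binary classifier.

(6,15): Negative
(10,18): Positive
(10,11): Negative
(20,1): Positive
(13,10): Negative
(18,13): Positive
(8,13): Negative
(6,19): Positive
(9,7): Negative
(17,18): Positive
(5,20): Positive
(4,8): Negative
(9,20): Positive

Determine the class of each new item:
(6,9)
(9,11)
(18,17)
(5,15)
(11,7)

Negative, Negative, Positive, Negative, Negative

'Positive' ⟺ max ≥ 17.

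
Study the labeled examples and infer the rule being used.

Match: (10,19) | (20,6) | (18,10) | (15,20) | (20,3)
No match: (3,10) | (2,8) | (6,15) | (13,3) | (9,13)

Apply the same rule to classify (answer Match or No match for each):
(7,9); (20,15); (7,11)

The simplest hypothesis consistent with all the labels is: sum ≥ 23.
(7,9) — 7+9 = 16, hence No match.
(20,15) — 20+15 = 35, hence Match.
(7,11) — 7+11 = 18, hence No match.

No match, Match, No match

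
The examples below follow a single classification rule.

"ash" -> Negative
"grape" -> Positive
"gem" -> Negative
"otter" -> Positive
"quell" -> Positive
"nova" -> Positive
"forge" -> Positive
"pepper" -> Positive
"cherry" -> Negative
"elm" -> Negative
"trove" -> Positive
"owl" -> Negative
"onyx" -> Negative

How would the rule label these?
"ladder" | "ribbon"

'Positive' ⟺ has ≥ 2 vowels.
"ladder": 2 vowels, satisfies this → Positive. "ribbon": 2 vowels, satisfies this → Positive.

Positive, Positive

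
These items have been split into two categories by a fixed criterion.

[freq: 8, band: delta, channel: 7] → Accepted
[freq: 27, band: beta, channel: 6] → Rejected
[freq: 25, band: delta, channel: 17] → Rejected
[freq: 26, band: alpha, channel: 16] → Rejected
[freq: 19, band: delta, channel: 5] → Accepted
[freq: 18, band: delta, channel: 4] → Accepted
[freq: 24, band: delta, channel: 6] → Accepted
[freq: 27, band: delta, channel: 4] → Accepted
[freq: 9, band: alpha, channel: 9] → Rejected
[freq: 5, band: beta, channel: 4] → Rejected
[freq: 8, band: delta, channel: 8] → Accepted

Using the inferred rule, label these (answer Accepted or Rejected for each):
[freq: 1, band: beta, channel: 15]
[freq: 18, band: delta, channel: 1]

The pattern is that an item is 'Accepted' exactly when: band is delta AND channel ≤ 8.
[freq: 1, band: beta, channel: 15] → band is beta, channel = 15 → Rejected.
[freq: 18, band: delta, channel: 1] → band is delta, channel = 1 → Accepted.

Rejected, Accepted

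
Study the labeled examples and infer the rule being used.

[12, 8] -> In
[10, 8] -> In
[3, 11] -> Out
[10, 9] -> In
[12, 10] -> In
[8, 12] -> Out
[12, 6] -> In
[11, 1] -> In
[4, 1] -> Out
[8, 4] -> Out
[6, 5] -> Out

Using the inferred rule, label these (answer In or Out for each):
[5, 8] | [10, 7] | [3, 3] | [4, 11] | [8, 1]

Out, In, Out, Out, Out

Every 'In' example satisfies: first ≥ 9. None of the 'Out' examples do.
[5, 8] — first 5, hence Out. [10, 7] — first 10, hence In. [3, 3] — first 3, hence Out. [4, 11] — first 4, hence Out. [8, 1] — first 8, hence Out.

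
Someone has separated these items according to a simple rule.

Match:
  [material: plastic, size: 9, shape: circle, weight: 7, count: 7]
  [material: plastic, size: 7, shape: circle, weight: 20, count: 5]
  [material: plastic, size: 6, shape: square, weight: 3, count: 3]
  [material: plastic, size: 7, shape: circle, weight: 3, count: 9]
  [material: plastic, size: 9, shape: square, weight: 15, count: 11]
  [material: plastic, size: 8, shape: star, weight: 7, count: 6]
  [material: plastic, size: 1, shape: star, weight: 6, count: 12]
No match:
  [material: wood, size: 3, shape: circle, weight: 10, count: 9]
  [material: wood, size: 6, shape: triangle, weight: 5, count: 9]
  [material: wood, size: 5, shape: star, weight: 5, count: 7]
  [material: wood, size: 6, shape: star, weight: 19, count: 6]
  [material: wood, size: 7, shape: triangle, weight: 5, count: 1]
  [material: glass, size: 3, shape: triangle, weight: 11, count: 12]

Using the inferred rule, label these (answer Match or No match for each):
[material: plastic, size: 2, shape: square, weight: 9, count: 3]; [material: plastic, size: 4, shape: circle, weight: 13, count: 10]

Match, Match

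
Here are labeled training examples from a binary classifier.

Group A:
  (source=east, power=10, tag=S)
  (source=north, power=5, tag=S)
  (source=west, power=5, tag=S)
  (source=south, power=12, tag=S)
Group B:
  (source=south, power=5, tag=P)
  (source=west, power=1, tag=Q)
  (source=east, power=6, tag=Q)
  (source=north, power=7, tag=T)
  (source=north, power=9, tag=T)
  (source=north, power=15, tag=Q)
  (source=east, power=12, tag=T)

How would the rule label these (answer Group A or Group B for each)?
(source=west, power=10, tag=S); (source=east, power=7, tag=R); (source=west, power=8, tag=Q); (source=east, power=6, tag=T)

Group A, Group B, Group B, Group B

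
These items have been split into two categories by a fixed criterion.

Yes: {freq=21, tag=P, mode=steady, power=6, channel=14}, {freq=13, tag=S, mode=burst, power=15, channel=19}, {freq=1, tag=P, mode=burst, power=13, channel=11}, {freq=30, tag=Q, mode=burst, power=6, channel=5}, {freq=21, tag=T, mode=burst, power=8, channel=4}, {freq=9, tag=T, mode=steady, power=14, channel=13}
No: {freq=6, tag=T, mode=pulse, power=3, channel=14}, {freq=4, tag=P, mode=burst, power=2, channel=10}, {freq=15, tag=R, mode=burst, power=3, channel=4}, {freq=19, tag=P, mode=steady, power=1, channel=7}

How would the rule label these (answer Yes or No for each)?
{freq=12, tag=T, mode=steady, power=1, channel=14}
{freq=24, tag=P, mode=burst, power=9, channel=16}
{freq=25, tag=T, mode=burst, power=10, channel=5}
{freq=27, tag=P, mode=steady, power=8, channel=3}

No, Yes, Yes, Yes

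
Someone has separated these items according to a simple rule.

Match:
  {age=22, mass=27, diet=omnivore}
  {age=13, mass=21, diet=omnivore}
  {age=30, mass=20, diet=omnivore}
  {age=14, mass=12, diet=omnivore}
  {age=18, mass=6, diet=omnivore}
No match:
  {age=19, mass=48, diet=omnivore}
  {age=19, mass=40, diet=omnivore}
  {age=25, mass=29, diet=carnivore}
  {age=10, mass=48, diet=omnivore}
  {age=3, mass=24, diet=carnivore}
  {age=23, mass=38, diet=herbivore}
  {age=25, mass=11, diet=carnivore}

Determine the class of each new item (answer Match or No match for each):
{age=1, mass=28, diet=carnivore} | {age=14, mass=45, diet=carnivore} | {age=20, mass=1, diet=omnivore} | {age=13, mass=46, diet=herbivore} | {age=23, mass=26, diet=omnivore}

The simplest hypothesis consistent with all the labels is: diet is omnivore AND mass ≤ 27.
{age=1, mass=28, diet=carnivore}: diet is carnivore, mass = 28 — does not fit, so No match.
{age=14, mass=45, diet=carnivore}: diet is carnivore, mass = 45 — does not fit, so No match.
{age=20, mass=1, diet=omnivore}: diet is omnivore, mass = 1 — qualifies, so Match.
{age=13, mass=46, diet=herbivore}: diet is herbivore, mass = 46 — does not fit, so No match.
{age=23, mass=26, diet=omnivore}: diet is omnivore, mass = 26 — qualifies, so Match.

No match, No match, Match, No match, Match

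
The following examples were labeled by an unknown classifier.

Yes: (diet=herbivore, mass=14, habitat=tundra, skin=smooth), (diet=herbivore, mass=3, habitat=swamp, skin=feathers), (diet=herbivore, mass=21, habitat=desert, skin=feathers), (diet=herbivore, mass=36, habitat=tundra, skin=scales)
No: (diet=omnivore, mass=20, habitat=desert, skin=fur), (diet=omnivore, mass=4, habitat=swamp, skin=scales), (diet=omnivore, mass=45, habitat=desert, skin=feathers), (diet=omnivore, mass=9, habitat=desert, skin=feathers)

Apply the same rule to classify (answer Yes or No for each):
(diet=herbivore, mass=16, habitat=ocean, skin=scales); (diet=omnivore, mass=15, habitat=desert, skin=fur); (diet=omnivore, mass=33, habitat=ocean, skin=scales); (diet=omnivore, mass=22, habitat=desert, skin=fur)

Yes, No, No, No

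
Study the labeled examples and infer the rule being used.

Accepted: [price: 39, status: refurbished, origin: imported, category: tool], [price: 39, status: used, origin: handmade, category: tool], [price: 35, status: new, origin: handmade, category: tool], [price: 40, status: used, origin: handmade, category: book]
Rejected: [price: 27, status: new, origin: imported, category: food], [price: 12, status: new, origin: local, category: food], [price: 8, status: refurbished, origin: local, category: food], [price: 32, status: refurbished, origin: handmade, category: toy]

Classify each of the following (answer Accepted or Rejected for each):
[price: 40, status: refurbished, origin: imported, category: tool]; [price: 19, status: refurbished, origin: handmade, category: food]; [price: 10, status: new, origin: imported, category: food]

Accepted, Rejected, Rejected

The simplest hypothesis consistent with all the labels is: price ≥ 35.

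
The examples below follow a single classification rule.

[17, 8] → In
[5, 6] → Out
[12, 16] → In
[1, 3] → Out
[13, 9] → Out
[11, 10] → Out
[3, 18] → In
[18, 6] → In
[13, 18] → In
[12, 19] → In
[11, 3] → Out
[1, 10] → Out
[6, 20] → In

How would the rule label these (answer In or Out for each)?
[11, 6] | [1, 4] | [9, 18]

Out, Out, In

All 'In' examples share one property — max ≥ 16 — and every 'Out' example lacks it.
[11, 6] — max 11, hence Out. [1, 4] — max 4, hence Out. [9, 18] — max 18, hence In.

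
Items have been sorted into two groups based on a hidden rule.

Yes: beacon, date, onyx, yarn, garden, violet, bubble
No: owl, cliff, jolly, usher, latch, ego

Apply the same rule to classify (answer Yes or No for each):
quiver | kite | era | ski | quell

The common property of the 'Yes' items is: even length. No 'No' item has it.
quiver: length 6 — has this property, so Yes.
kite: length 4 — has this property, so Yes.
era: length 3 — doesn't qualify, so No.
ski: length 3 — doesn't qualify, so No.
quell: length 5 — doesn't qualify, so No.

Yes, Yes, No, No, No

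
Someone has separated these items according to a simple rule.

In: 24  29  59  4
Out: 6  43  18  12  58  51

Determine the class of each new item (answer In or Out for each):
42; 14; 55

Out, In, Out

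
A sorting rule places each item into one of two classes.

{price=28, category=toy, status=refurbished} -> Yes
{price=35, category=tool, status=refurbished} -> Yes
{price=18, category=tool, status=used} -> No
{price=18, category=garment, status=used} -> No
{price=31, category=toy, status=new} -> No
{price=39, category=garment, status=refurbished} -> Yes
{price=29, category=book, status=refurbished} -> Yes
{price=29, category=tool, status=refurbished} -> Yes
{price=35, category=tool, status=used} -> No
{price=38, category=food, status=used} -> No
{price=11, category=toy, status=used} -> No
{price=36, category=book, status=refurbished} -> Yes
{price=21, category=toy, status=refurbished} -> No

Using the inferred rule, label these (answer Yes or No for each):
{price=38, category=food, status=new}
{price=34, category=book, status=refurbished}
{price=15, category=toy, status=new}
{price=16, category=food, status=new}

The common property of the 'Yes' items is: status is refurbished AND price ≥ 28. No 'No' item has it.
{price=38, category=food, status=new} — status is new, price = 38, hence No.
{price=34, category=book, status=refurbished} — status is refurbished, price = 34, hence Yes.
{price=15, category=toy, status=new} — status is new, price = 15, hence No.
{price=16, category=food, status=new} — status is new, price = 16, hence No.

No, Yes, No, No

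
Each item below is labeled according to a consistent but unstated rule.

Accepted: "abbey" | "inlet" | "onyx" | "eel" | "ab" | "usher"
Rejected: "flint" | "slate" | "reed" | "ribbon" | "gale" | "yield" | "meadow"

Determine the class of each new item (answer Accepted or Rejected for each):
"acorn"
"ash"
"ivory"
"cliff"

Accepted, Accepted, Accepted, Rejected

Comparing the two groups points to one rule — starts with a vowel.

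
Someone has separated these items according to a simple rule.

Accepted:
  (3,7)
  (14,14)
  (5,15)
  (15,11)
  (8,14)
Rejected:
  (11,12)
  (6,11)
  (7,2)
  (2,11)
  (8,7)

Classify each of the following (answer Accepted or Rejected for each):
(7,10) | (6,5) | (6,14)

'Accepted' ⟺ sum is even.
(7,10) — 7+10 = 17, hence Rejected. (6,5) — 6+5 = 11, hence Rejected. (6,14) — 6+14 = 20, hence Accepted.

Rejected, Rejected, Accepted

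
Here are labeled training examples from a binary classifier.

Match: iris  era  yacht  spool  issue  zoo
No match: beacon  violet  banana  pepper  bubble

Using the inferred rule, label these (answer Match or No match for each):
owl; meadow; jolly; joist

The classifier is using: length ≤ 5.
owl → length 3 → Match.
meadow → length 6 → No match.
jolly → length 5 → Match.
joist → length 5 → Match.

Match, No match, Match, Match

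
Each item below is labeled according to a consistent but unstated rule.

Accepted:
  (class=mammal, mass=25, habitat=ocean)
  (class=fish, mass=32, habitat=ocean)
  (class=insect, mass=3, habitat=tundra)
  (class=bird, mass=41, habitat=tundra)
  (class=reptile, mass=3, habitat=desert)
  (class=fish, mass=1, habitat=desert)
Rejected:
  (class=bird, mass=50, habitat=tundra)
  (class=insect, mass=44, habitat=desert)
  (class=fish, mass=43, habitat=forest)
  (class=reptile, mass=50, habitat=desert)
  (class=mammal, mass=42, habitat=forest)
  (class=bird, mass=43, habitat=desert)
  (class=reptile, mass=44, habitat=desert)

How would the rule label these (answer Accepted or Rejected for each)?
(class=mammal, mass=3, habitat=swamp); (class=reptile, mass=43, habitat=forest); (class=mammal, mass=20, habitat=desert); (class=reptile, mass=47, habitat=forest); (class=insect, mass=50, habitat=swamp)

Accepted, Rejected, Accepted, Rejected, Rejected

The classifier is using: mass ≤ 41.
(class=mammal, mass=3, habitat=swamp): mass = 3, qualifies → Accepted.
(class=reptile, mass=43, habitat=forest): mass = 43, doesn't qualify → Rejected.
(class=mammal, mass=20, habitat=desert): mass = 20, qualifies → Accepted.
(class=reptile, mass=47, habitat=forest): mass = 47, doesn't qualify → Rejected.
(class=insect, mass=50, habitat=swamp): mass = 50, doesn't qualify → Rejected.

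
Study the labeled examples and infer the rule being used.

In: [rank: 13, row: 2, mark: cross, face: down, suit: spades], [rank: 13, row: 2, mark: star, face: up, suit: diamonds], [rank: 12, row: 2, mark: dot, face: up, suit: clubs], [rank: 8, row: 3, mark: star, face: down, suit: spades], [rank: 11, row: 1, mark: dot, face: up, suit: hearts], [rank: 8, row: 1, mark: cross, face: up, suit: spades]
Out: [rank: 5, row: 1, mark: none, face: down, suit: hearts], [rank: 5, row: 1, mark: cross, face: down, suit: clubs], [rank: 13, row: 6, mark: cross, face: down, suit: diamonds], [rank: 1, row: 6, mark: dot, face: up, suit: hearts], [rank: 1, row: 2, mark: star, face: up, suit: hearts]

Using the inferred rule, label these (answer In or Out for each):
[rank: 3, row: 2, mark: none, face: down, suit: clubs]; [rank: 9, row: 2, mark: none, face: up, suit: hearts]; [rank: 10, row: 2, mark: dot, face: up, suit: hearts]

Out, In, In

All 'In' examples share one property — row ≤ 3 AND rank ≥ 8 — and every 'Out' example lacks it.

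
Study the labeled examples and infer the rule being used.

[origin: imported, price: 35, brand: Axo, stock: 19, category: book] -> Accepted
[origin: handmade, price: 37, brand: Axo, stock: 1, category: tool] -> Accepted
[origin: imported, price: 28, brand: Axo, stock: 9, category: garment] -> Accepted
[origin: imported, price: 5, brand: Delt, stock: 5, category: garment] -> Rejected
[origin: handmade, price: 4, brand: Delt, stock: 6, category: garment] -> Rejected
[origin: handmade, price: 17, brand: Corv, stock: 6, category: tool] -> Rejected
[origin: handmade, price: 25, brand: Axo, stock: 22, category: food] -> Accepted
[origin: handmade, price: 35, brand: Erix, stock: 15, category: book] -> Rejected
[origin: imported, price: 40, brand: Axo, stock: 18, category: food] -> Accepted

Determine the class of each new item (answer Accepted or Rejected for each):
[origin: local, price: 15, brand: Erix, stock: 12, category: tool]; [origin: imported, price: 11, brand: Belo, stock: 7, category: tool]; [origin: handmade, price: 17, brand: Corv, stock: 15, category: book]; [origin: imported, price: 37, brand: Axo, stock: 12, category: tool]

Rejected, Rejected, Rejected, Accepted

The classifier is using: brand is Axo.
[origin: local, price: 15, brand: Erix, stock: 12, category: tool]: brand is Erix, fails the rule → Rejected. [origin: imported, price: 11, brand: Belo, stock: 7, category: tool]: brand is Belo, fails the rule → Rejected. [origin: handmade, price: 17, brand: Corv, stock: 15, category: book]: brand is Corv, fails the rule → Rejected. [origin: imported, price: 37, brand: Axo, stock: 12, category: tool]: brand is Axo, fits → Accepted.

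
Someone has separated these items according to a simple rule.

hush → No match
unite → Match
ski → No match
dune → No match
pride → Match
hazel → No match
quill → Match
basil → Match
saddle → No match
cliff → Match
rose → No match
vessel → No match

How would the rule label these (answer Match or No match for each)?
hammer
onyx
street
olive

No match, No match, No match, Match

The pattern is that an item is 'Match' exactly when: length 5 AND contains 'i'.
hammer: length 6, no 'i', doesn't match → No match.
onyx: length 4, no 'i', doesn't match → No match.
street: length 6, no 'i', doesn't match → No match.
olive: length 5, has 'i', satisfies this → Match.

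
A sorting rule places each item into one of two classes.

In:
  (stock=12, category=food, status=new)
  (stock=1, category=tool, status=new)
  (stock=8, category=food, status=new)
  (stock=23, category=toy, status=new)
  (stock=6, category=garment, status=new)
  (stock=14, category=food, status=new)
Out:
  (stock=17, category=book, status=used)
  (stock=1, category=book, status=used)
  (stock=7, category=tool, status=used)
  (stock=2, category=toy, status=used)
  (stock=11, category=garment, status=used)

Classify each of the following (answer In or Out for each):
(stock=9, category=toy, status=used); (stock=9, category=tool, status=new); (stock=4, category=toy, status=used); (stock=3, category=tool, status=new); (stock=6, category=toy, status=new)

Out, In, Out, In, In

One predicate separates the groups cleanly: status is new.
Out: (stock=9, category=toy, status=used), since status is used. In: (stock=9, category=tool, status=new), since status is new. Out: (stock=4, category=toy, status=used), since status is used. In: (stock=3, category=tool, status=new), since status is new. In: (stock=6, category=toy, status=new), since status is new.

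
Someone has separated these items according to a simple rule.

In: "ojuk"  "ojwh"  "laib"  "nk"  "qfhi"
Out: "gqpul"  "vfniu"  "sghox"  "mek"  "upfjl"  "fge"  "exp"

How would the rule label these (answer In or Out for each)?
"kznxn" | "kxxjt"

Out, Out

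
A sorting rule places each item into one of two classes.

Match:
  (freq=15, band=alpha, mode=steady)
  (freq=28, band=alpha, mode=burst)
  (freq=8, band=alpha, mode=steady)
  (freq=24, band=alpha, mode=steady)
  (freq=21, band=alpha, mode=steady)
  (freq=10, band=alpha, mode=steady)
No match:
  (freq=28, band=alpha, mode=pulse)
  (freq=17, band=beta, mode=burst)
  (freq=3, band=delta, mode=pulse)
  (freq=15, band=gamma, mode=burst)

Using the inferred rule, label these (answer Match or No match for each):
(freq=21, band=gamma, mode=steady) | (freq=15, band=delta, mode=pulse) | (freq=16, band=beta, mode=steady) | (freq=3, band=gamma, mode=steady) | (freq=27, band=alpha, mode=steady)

Rule: band is alpha AND mode is not pulse. This holds for each 'Match' example and fails for each 'No match' one.
(freq=21, band=gamma, mode=steady) — band is gamma, mode is steady, hence No match.
(freq=15, band=delta, mode=pulse) — band is delta, mode is pulse, hence No match.
(freq=16, band=beta, mode=steady) — band is beta, mode is steady, hence No match.
(freq=3, band=gamma, mode=steady) — band is gamma, mode is steady, hence No match.
(freq=27, band=alpha, mode=steady) — band is alpha, mode is steady, hence Match.

No match, No match, No match, No match, Match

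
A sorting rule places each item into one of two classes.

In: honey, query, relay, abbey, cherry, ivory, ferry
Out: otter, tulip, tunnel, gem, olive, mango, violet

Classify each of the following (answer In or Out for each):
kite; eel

Out, Out

The simplest hypothesis consistent with all the labels is: contains 'y'.
kite: Out (no 'y'). eel: Out (no 'y').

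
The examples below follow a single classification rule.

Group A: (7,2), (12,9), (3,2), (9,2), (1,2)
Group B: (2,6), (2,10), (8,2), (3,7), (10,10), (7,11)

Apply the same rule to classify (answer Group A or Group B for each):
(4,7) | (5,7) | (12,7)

The common property of the 'Group A' items is: sum is odd. No 'Group B' item has it.
Group A: (4,7), since 4+7 = 11. Group B: (5,7), since 5+7 = 12. Group A: (12,7), since 12+7 = 19.

Group A, Group B, Group A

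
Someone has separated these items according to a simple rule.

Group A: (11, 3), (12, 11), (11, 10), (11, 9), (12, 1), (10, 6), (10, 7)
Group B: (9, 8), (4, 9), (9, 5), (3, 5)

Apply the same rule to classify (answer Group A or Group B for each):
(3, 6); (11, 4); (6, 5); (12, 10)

Group B, Group A, Group B, Group A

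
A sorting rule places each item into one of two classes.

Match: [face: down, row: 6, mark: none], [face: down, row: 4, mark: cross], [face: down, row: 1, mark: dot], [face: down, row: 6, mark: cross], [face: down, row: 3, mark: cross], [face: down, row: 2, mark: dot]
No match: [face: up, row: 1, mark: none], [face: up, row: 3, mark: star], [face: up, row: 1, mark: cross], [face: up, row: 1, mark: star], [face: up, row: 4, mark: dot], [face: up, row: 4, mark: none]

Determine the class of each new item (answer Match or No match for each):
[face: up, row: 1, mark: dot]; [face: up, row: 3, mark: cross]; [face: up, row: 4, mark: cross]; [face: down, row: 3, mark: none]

The rule appears to be: face is down.

No match, No match, No match, Match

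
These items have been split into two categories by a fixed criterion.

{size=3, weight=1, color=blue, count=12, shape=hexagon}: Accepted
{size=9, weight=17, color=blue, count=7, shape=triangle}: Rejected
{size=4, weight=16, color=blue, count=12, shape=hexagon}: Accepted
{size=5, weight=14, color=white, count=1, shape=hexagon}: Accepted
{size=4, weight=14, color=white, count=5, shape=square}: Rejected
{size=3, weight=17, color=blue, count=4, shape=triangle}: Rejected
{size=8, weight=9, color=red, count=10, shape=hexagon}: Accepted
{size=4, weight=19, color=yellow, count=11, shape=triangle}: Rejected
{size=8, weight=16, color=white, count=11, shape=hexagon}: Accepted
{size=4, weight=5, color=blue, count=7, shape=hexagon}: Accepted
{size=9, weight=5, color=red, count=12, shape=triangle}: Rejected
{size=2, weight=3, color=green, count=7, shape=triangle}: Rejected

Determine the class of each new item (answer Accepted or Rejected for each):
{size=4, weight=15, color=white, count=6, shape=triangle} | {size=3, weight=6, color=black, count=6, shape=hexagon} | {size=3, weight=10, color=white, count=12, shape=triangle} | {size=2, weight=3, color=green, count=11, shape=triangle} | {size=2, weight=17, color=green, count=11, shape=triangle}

Rejected, Accepted, Rejected, Rejected, Rejected

'Accepted' ⟺ shape is hexagon.
{size=4, weight=15, color=white, count=6, shape=triangle}: Rejected (shape is triangle).
{size=3, weight=6, color=black, count=6, shape=hexagon}: Accepted (shape is hexagon).
{size=3, weight=10, color=white, count=12, shape=triangle}: Rejected (shape is triangle).
{size=2, weight=3, color=green, count=11, shape=triangle}: Rejected (shape is triangle).
{size=2, weight=17, color=green, count=11, shape=triangle}: Rejected (shape is triangle).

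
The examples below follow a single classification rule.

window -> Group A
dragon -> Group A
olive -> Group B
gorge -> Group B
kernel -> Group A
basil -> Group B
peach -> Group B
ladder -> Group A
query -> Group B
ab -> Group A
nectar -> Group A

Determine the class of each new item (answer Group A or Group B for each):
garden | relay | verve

'Group A' ⟺ even length.
garden: length 6, qualifies → Group A.
relay: length 5, does not fit → Group B.
verve: length 5, does not fit → Group B.

Group A, Group B, Group B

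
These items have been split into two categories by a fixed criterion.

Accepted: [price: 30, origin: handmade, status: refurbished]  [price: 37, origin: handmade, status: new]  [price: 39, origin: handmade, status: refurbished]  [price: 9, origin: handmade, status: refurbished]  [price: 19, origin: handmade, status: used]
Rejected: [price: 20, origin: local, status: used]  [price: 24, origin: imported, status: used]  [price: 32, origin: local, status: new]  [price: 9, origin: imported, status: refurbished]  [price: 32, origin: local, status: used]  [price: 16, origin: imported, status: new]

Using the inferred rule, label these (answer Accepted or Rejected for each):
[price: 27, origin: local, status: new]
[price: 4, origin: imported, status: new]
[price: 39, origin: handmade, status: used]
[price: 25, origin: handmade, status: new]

Rejected, Rejected, Accepted, Accepted

A rule that fits every label: origin is handmade — true of each 'Accepted' example, false of each 'Rejected' one.
[price: 27, origin: local, status: new] — origin is local, hence Rejected. [price: 4, origin: imported, status: new] — origin is imported, hence Rejected. [price: 39, origin: handmade, status: used] — origin is handmade, hence Accepted. [price: 25, origin: handmade, status: new] — origin is handmade, hence Accepted.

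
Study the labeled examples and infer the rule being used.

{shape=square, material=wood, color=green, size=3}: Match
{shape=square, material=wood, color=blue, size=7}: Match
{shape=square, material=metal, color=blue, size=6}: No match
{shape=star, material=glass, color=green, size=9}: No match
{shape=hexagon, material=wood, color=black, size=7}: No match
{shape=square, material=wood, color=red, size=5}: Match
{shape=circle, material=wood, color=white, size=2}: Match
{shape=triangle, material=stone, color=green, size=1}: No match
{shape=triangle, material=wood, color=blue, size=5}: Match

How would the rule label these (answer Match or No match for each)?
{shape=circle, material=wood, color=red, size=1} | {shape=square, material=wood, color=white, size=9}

Rule: material is wood AND color is not black. This holds for each 'Match' example and fails for each 'No match' one.
{shape=circle, material=wood, color=red, size=1}: material is wood, color is red — meets the rule, so Match.
{shape=square, material=wood, color=white, size=9}: material is wood, color is white — meets the rule, so Match.

Match, Match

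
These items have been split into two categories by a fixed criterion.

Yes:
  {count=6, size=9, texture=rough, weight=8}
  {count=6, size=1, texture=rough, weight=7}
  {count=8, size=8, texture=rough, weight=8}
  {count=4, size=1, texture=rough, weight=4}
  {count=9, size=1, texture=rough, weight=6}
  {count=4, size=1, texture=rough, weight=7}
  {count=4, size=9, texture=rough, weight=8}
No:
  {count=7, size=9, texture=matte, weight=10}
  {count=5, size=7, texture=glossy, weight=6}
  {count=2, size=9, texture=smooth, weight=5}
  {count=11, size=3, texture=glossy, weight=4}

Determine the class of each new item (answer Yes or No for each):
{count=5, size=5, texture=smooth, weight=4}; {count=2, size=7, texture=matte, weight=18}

No, No

The rule appears to be: texture is rough.
{count=5, size=5, texture=smooth, weight=4}: No (texture is smooth). {count=2, size=7, texture=matte, weight=18}: No (texture is matte).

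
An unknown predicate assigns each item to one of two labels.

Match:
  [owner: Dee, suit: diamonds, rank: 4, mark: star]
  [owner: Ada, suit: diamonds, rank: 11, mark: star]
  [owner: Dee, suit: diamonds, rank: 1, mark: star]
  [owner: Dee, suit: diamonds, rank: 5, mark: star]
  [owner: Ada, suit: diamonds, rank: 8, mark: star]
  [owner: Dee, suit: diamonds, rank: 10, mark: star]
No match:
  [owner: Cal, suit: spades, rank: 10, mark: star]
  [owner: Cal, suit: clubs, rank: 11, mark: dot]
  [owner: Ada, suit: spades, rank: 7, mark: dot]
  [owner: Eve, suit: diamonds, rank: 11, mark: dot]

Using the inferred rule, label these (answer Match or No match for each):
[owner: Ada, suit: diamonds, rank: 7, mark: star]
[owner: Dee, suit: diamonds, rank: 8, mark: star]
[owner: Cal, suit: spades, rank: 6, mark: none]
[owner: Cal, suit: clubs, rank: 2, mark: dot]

Match, Match, No match, No match

Every 'Match' example satisfies: mark is star AND suit is diamonds. None of the 'No match' examples do.
[owner: Ada, suit: diamonds, rank: 7, mark: star]: mark is star, suit is diamonds — satisfies this, so Match.
[owner: Dee, suit: diamonds, rank: 8, mark: star]: mark is star, suit is diamonds — satisfies this, so Match.
[owner: Cal, suit: spades, rank: 6, mark: none]: mark is none, suit is spades — lacks this property, so No match.
[owner: Cal, suit: clubs, rank: 2, mark: dot]: mark is dot, suit is clubs — lacks this property, so No match.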